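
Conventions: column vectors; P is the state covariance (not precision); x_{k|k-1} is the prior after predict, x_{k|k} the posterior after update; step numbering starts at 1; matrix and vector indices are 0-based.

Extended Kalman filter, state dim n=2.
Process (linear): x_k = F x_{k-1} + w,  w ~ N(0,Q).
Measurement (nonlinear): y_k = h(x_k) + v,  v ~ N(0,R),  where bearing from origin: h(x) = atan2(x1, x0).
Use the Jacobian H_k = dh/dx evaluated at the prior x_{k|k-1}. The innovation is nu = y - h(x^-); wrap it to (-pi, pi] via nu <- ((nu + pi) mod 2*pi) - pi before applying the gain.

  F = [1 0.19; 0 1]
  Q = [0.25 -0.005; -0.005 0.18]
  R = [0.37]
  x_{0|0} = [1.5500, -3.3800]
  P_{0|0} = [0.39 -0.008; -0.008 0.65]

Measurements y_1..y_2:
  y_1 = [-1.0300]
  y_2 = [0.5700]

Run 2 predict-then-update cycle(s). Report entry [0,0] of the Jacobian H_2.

H_jac[0,0] = 0.2969

step 1: x^-=[0.9078, -3.3800]  P^-=[0.6604 0.1105; 0.1105 0.8300]  H_jac=[0.2760 0.0741]  S=[0.4294]  K=[0.4435; 0.2143]  nu=[0.2784]  x^+=[1.0313, -3.3203]  P^+=[0.5760 0.0697; 0.0697 0.8103]
step 2: x^-=[0.4004, -3.3203]  P^-=[0.8817 0.2186; 0.2186 0.9903]  H_jac=[0.2969 0.0358]  S=[0.4536]  K=[0.5943; 0.2212]  nu=[2.0208]  x^+=[1.6013, -2.8733]  P^+=[0.7215 0.1590; 0.1590 0.9681]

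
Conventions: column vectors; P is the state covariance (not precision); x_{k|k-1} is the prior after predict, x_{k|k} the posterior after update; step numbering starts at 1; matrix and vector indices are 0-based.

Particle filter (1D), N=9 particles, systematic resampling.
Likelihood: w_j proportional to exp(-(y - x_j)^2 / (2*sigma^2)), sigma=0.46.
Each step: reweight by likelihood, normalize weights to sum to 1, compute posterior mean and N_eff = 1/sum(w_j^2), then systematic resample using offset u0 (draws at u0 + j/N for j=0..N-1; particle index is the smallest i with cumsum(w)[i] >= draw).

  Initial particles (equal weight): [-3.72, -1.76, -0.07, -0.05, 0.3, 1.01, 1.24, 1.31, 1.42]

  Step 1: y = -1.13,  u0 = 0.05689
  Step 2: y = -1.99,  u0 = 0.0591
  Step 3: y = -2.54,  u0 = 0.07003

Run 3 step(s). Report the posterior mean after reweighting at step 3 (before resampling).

post_mean = -1.7600

step 1: w=[0.0000, 0.7341, 0.1318, 0.1191, 0.0149, 0.0000, 0.0000, 0.0000, 0.0000]  mean=-1.3026  Neff=1.7525  idx=[1, 1, 1, 1, 1, 1, 1, 2, 3]
step 2: w=[0.1429, 0.1429, 0.1429, 0.1429, 0.1429, 0.1429, 0.1429, 0.0000, 0.0000]  mean=-1.7599  Neff=7.0007  idx=[0, 1, 1, 2, 3, 4, 5, 5, 6]
step 3: w=[0.1111, 0.1111, 0.1111, 0.1111, 0.1111, 0.1111, 0.1111, 0.1111, 0.1111]  mean=-1.7600  Neff=9.0000  idx=[0, 1, 2, 3, 4, 5, 6, 7, 8]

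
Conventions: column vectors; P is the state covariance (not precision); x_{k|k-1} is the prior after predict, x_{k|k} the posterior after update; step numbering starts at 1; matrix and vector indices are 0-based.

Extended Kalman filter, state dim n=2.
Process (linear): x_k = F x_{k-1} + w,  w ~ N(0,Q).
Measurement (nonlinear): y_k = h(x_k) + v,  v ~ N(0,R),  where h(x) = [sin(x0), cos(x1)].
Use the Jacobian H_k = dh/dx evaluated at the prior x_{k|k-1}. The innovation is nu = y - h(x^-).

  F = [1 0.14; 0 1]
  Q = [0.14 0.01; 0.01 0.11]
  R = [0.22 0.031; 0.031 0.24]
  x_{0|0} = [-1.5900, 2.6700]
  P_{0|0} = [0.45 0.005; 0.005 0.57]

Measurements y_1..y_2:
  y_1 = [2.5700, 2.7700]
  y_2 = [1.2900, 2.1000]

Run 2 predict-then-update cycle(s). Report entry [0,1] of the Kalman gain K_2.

K[0,1] = -0.1312

step 1: x^-=[-1.2162, 2.6700]  P^-=[0.6026 0.0948; 0.0948 0.6800]  H_jac=[0.3472 0.0000; 0.0000 -0.4543]  S=[0.2926 0.0160; 0.0160 0.3803]  K=[0.7228 -0.1437; 0.1574 -0.8189]  nu=[3.5078, 3.6608]  x^+=[0.7931, 0.2243]  P^+=[0.4452 0.0266; 0.0266 0.4218]
step 2: x^-=[0.8245, 0.2243]  P^-=[0.6009 0.0957; 0.0957 0.5318]  H_jac=[0.6789 0.0000; 0.0000 -0.2224]  S=[0.4970 0.0166; 0.0166 0.2663]  K=[0.8252 -0.1312; 0.1458 -0.4533]  nu=[0.5558, 1.1251]  x^+=[1.1356, -0.2046]  P^+=[0.2614 0.0265; 0.0265 0.4688]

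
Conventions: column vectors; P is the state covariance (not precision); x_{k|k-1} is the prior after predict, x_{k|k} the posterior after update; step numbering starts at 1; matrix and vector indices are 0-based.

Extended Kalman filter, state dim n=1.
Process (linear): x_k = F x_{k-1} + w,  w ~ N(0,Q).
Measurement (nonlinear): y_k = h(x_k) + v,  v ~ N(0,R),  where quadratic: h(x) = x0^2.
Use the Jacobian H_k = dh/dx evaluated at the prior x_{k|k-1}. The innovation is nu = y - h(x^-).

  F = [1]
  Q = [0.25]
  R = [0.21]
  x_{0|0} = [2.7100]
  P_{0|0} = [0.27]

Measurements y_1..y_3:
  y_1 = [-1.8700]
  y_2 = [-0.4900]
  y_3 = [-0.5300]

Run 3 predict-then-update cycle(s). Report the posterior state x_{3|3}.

step 1: x^-=[2.7100]  P^-=[0.5200]  H_jac=[5.4200]  S=[15.4857]  K=[0.1820]  nu=[-9.2141]  x^+=[1.0330]  P^+=[0.0071]
step 2: x^-=[1.0330]  P^-=[0.2571]  H_jac=[2.0661]  S=[1.3073]  K=[0.4063]  nu=[-1.5572]  x^+=[0.4004]  P^+=[0.0413]
step 3: x^-=[0.4004]  P^-=[0.2913]  H_jac=[0.8008]  S=[0.3968]  K=[0.5879]  nu=[-0.6903]  x^+=[-0.0054]  P^+=[0.1542]

x_post = [-0.0054]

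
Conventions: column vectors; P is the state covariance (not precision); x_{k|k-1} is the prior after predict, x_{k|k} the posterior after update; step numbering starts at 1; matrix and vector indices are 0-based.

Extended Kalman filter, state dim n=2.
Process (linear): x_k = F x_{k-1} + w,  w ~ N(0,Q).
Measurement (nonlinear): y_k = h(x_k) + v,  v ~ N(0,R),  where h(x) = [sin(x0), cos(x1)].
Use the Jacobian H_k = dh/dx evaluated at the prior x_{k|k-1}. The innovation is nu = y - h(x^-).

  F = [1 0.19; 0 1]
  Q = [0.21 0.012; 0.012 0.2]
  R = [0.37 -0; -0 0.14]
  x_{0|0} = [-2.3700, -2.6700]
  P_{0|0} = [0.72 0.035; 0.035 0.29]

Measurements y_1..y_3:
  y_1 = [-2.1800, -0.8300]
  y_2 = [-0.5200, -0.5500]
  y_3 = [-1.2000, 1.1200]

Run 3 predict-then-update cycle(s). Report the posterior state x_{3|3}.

x_post = [-1.9756, -0.7844]

step 1: x^-=[-2.8773, -2.6700]  P^-=[0.9538 0.1021; 0.1021 0.4900]  H_jac=[-0.9653 0.0000; 0.0000 0.4543]  S=[1.2587 -0.0448; -0.0448 0.2411]  K=[-0.7294 0.0569; -0.0458 0.9147]  nu=[-1.9188, 0.0608]  x^+=[-1.4743, -2.5265]  P^+=[0.2796 0.0175; 0.0175 0.2819]
step 2: x^-=[-1.9543, -2.5265]  P^-=[0.5064 0.0831; 0.0831 0.4819]  H_jac=[-0.3742 0.0000; 0.0000 0.5770]  S=[0.4409 -0.0179; -0.0179 0.3004]  K=[-0.4243 0.1343; -0.0329 0.9235]  nu=[0.4074, 0.2667]  x^+=[-2.0913, -2.2936]  P^+=[0.4196 0.0326; 0.0326 0.2241]
step 3: x^-=[-2.5271, -2.2936]  P^-=[0.6501 0.0871; 0.0871 0.4241]  H_jac=[-0.8171 0.0000; 0.0000 0.7499]  S=[0.8040 -0.0534; -0.0534 0.3785]  K=[-0.6553 0.0802; -0.0331 0.8356]  nu=[-0.6235, 1.7815]  x^+=[-1.9756, -0.7844]  P^+=[0.2967 0.0150; 0.0150 0.1560]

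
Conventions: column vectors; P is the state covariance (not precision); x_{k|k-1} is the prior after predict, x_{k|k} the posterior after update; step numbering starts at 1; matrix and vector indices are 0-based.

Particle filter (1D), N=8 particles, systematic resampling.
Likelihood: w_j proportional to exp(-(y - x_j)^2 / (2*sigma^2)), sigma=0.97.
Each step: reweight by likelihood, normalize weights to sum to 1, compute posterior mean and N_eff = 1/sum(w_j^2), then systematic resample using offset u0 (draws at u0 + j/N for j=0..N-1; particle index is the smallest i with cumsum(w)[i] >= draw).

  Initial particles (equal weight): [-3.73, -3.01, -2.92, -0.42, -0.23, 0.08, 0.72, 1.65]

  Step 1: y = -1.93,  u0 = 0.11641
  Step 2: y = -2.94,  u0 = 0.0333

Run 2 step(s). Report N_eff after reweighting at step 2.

N_eff = 5.1096

step 1: w=[0.0909, 0.2737, 0.3022, 0.1514, 0.1095, 0.0594, 0.0122, 0.0006]  mean=-2.1198  Neff=4.6921  idx=[1, 1, 2, 2, 2, 3, 4, 6]
step 2: w=[0.1975, 0.1975, 0.1980, 0.1980, 0.1980, 0.0068, 0.0040, 0.0002]  mean=-2.9273  Neff=5.1096  idx=[0, 0, 1, 2, 2, 3, 3, 4]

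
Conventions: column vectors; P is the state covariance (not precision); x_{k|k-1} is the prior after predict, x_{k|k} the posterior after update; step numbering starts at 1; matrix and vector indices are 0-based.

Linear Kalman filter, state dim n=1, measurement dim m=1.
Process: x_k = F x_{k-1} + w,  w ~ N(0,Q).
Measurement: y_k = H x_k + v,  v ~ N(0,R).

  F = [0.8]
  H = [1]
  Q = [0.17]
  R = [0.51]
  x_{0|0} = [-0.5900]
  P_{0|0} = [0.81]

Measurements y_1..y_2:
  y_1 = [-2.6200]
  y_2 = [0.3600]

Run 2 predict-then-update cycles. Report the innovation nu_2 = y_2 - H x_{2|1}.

innov = [1.7247]

step 1: x^-=[-0.4720]  P^-=[0.6884]  S=[1.1984]  K=[0.5744]  nu=[-2.1480]  x^+=[-1.7059]  P^+=[0.2930]
step 2: x^-=[-1.3647]  P^-=[0.3575]  S=[0.8675]  K=[0.4121]  nu=[1.7247]  x^+=[-0.6540]  P^+=[0.2102]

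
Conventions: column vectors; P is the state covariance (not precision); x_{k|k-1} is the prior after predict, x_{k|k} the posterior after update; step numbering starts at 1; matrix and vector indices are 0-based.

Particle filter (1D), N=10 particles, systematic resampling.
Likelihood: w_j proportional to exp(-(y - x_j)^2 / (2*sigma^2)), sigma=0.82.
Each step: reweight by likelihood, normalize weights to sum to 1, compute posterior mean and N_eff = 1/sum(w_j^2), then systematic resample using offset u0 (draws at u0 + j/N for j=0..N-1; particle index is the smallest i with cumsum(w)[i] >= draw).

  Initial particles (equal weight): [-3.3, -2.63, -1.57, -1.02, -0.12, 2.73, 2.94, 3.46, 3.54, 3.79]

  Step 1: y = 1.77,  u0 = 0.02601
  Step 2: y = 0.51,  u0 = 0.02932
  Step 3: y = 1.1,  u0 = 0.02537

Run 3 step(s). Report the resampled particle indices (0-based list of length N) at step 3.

resampled_idx = [0, 1, 2, 3, 4, 4, 5, 6, 7, 8]

step 1: w=[0.0000, 0.0000, 0.0002, 0.0025, 0.0583, 0.4186, 0.3002, 0.0993, 0.0809, 0.0400]  mean=2.7967  Neff=3.4874  idx=[4, 5, 5, 5, 5, 6, 6, 6, 7, 8]
step 2: w=[0.8396, 0.0289, 0.0289, 0.0289, 0.0289, 0.0140, 0.0140, 0.0140, 0.0017, 0.0012]  mean=0.3483  Neff=1.4108  idx=[0, 0, 0, 0, 0, 0, 0, 0, 0, 4]
step 3: w=[0.1062, 0.1062, 0.1062, 0.1062, 0.1062, 0.1062, 0.1062, 0.1062, 0.1062, 0.0445]  mean=0.0069  Neff=9.6694  idx=[0, 1, 2, 3, 4, 4, 5, 6, 7, 8]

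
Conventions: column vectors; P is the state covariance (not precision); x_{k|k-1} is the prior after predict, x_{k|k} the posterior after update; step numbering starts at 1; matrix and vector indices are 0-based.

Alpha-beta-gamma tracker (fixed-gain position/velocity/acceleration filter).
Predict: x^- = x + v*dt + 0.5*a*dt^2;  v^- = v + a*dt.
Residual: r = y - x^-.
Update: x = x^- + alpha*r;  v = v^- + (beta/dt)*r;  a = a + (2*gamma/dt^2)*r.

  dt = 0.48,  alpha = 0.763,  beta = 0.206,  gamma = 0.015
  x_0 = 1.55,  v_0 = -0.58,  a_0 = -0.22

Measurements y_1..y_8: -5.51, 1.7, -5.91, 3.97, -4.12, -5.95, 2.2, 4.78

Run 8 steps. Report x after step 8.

x_post = 3.7644

step 1: x_pred=1.2463  r=-6.7563  x^+=-3.9088  v^+=-3.5852  a^+=-1.0997
step 2: x_pred=-5.7563  r=7.4563  x^+=-0.0672  v^+=-0.9130  a^+=-0.1288
step 3: x_pred=-0.5202  r=-5.3898  x^+=-4.6326  v^+=-3.2880  a^+=-0.8306
step 4: x_pred=-6.3065  r=10.2765  x^+=1.5345  v^+=0.7237  a^+=0.5075
step 5: x_pred=1.9403  r=-6.0603  x^+=-2.6837  v^+=-1.6336  a^+=-0.2816
step 6: x_pred=-3.5003  r=-2.4497  x^+=-5.3694  v^+=-2.8201  a^+=-0.6006
step 7: x_pred=-6.7923  r=8.9923  x^+=0.0688  v^+=0.7508  a^+=0.5703
step 8: x_pred=0.4949  r=4.2851  x^+=3.7644  v^+=2.8635  a^+=1.1282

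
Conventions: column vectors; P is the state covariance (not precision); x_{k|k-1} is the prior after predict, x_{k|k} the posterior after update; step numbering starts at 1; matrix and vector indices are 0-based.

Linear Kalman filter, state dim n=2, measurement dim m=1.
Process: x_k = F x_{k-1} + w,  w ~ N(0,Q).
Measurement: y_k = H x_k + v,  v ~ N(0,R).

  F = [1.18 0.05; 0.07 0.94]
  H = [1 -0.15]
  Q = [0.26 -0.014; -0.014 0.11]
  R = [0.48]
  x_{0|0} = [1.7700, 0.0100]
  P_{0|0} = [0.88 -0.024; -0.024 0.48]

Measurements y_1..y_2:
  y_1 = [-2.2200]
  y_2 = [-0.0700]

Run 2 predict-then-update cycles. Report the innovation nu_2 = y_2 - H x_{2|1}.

innov = [1.2814]

step 1: x^-=[2.0891, 0.1333]  P^-=[1.4837 0.0545; 0.0545 0.5353]  S=[1.9594]  K=[0.7531; -0.0131]  nu=[-4.2891]  x^+=[-1.1408, 0.1897]  P^+=[0.3726 0.0739; 0.0739 0.5349]
step 2: x^-=[-1.3367, 0.0984]  P^-=[0.7888 0.1242; 0.1242 0.5942]  S=[1.2449]  K=[0.6187; 0.0282]  nu=[1.2814]  x^+=[-0.5439, 0.1345]  P^+=[0.3123 0.1025; 0.1025 0.5932]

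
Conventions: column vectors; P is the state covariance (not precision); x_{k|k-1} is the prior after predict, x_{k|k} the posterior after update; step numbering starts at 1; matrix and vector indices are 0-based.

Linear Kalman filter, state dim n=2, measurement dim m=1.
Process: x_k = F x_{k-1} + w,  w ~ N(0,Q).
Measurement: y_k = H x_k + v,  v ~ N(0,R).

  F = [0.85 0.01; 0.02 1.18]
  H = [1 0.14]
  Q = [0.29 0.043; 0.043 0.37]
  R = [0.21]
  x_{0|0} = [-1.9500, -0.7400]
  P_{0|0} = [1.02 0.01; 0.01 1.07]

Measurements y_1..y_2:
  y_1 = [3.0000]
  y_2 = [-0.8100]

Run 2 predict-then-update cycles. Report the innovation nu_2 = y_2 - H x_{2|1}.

step 1: x^-=[-1.6649, -0.9122]  P^-=[1.0272 0.0830; 0.0830 1.8607]  S=[1.2969]  K=[0.8010; 0.2649]  nu=[4.7926]  x^+=[2.1740, 0.3572]  P^+=[0.1951 -0.1921; -0.1921 1.7698]
step 2: x^-=[1.8515, 0.4649]  P^-=[0.4279 -0.1256; -0.1256 2.8252]  S=[0.6581]  K=[0.6235; 0.4102]  nu=[-2.7265]  x^+=[0.1515, -0.6536]  P^+=[0.1721 -0.2939; -0.2939 2.7145]

innov = [-2.7265]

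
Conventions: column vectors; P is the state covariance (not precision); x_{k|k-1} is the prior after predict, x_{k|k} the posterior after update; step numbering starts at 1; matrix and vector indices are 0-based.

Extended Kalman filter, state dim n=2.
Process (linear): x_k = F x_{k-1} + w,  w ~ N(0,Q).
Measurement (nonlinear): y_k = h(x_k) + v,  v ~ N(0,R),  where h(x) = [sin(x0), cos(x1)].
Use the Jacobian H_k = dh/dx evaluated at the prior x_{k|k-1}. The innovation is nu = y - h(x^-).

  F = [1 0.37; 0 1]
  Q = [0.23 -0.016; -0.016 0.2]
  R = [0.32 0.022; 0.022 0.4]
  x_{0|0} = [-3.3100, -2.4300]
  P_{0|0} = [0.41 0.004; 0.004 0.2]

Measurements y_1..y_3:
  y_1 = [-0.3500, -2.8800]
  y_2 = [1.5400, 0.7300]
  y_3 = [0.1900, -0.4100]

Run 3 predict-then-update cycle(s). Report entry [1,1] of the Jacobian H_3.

step 1: x^-=[-4.2091, -2.4300]  P^-=[0.6703 0.0620; 0.0620 0.4000]  H_jac=[-0.4823 0.0000; 0.0000 0.6530]  S=[0.4759 0.0025; 0.0025 0.5706]  K=[-0.6797 0.0739; -0.0652 0.4581]  nu=[-1.2260, -2.1227]  x^+=[-3.5327, -3.3224]  P^+=[0.4476 0.0224; 0.0224 0.2784]
step 2: x^-=[-4.7620, -3.3224]  P^-=[0.7323 0.1094; 0.1094 0.4784]  H_jac=[0.0495 0.0000; 0.0000 -0.1798]  S=[0.3218 0.0210; 0.0210 0.4155]  K=[0.1162 -0.0532; 0.0305 -0.2086]  nu=[0.5412, 1.7137]  x^+=[-4.7903, -3.6634]  P^+=[0.7270 0.1042; 0.1042 0.4603]
step 3: x^-=[-6.1457, -3.6634]  P^-=[1.0971 0.2585; 0.2585 0.6603]  H_jac=[0.9906 0.0000; 0.0000 -0.4985]  S=[1.3965 -0.1056; -0.1056 0.5641]  K=[0.7718 -0.0839; 0.1412 -0.5571]  nu=[0.0530, 0.4569]  x^+=[-6.1432, -3.9105]  P^+=[0.2475 0.0332; 0.0332 0.4408]

H_jac[1,1] = -0.4985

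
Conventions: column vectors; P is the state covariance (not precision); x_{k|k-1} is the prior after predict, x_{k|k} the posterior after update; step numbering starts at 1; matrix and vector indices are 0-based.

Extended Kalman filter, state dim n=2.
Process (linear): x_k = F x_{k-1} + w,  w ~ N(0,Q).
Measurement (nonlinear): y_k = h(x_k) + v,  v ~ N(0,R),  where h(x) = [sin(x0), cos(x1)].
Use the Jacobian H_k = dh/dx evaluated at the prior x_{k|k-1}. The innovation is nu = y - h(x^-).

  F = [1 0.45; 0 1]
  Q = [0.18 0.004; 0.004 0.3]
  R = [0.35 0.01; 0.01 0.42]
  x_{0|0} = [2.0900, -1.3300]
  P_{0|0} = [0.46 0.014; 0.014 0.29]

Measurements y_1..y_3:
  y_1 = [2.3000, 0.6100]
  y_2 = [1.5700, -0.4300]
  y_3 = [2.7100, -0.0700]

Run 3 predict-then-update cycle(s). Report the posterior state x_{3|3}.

x_post = [2.4748, -1.4887]

step 1: x^-=[1.4915, -1.3300]  P^-=[0.7113 0.1485; 0.1485 0.5900]  H_jac=[0.0792 0.0000; 0.0000 0.9711]  S=[0.3545 0.0214; 0.0214 0.9764]  K=[0.1502 0.1444; -0.0023 0.5868]  nu=[1.3031, 0.3715]  x^+=[1.7409, -1.1149]  P^+=[0.6820 0.0640; 0.0640 0.2538]
step 2: x^-=[1.2392, -1.1149]  P^-=[0.9710 0.1822; 0.1822 0.5538]  H_jac=[0.3256 0.0000; 0.0000 0.8979]  S=[0.4529 0.0633; 0.0633 0.8665]  K=[0.6785 0.1393; 0.0513 0.5701]  nu=[0.6245, -0.8702]  x^+=[1.5417, -1.5790]  P^+=[0.7337 0.0727; 0.0727 0.2673]
step 3: x^-=[0.8312, -1.5790]  P^-=[1.0333 0.1970; 0.1970 0.5673]  H_jac=[0.6740 0.0000; 0.0000 1.0000]  S=[0.8194 0.1428; 0.1428 0.9872]  K=[0.8362 0.0786; 0.0635 0.5654]  nu=[1.9713, -0.0618]  x^+=[2.4748, -1.4887]  P^+=[0.4354 0.0414; 0.0414 0.2381]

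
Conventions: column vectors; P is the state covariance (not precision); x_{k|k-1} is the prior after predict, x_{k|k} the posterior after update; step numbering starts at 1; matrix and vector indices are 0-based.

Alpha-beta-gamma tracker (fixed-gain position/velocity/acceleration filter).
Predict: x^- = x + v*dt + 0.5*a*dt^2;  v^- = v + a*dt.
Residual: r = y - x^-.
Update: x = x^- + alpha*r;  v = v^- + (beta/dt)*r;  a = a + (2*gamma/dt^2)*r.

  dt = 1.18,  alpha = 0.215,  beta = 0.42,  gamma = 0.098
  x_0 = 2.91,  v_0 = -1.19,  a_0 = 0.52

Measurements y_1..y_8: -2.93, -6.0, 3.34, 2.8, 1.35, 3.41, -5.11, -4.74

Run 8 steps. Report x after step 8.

step 1: x_pred=1.8678  r=-4.7978  x^+=0.8363  v^+=-2.2841  a^+=-0.1554
step 2: x_pred=-1.9671  r=-4.0329  x^+=-2.8342  v^+=-3.9029  a^+=-0.7230
step 3: x_pred=-7.9429  r=11.2829  x^+=-5.5171  v^+=-0.7401  a^+=0.8652
step 4: x_pred=-5.7881  r=8.5881  x^+=-3.9416  v^+=3.3376  a^+=2.0741
step 5: x_pred=1.4407  r=-0.0907  x^+=1.4212  v^+=5.7527  a^+=2.0613
step 6: x_pred=9.6445  r=-6.2345  x^+=8.3041  v^+=5.9660  a^+=1.1837
step 7: x_pred=16.1681  r=-21.2781  x^+=11.5933  v^+=-0.2108  a^+=-1.8115
step 8: x_pred=10.0835  r=-14.8235  x^+=6.8964  v^+=-7.6244  a^+=-3.8981

x_post = 6.8964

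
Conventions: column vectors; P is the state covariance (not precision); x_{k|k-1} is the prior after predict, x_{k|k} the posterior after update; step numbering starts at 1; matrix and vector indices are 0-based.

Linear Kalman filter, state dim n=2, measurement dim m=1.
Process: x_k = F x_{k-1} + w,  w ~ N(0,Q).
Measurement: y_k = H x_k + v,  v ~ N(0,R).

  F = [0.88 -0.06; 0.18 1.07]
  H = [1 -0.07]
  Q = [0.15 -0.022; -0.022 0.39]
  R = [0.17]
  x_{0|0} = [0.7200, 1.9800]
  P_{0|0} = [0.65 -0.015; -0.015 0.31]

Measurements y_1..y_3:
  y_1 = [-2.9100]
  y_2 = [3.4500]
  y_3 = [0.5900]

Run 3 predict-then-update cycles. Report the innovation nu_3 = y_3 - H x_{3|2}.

step 1: x^-=[0.5148, 2.2482]  P^-=[0.6561 0.0471; 0.0471 0.7602]  S=[0.8232]  K=[0.7930; -0.0074]  nu=[-3.2674]  x^+=[-2.0762, 2.2725]  P^+=[0.1384 0.0519; 0.0519 0.7602]
step 2: x^-=[-1.9634, 2.0578]  P^-=[0.2545 -0.0005; -0.0005 1.2848]  S=[0.4308]  K=[0.5907; -0.2100]  nu=[5.5574]  x^+=[1.3195, 0.8910]  P^+=[0.1041 0.0529; 0.0529 1.2658]
step 3: x^-=[1.1077, 1.1909]  P^-=[0.2296 -0.0375; -0.0375 1.8630]  S=[0.4140]  K=[0.5610; -0.4056]  nu=[-0.4343]  x^+=[0.8640, 1.3671]  P^+=[0.0993 0.0567; 0.0567 1.7949]

innov = [-0.4343]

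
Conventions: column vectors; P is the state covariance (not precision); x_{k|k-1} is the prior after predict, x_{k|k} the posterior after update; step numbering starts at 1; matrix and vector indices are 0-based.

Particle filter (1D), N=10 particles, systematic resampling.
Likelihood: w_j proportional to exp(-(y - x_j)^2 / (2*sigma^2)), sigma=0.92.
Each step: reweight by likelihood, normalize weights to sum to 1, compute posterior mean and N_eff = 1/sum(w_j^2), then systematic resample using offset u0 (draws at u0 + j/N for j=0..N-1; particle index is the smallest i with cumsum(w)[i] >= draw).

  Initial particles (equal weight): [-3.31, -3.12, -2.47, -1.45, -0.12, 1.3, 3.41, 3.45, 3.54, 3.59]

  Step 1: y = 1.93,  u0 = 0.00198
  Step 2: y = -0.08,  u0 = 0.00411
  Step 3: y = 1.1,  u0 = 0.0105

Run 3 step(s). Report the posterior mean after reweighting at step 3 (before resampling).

step 1: w=[0.0000, 0.0000, 0.0000, 0.0006, 0.0459, 0.4351, 0.1508, 0.1405, 0.1190, 0.1080]  mean=2.3671  Neff=3.8501  idx=[4, 5, 5, 5, 5, 6, 6, 7, 8, 9]
step 2: w=[0.4343, 0.1411, 0.1411, 0.1411, 0.1411, 0.0003, 0.0003, 0.0003, 0.0002, 0.0002]  mean=0.6861  Neff=3.7280  idx=[0, 0, 0, 0, 0, 1, 2, 2, 3, 4]
step 3: w=[0.0597, 0.0597, 0.0597, 0.0597, 0.0597, 0.1403, 0.1403, 0.1403, 0.1403, 0.1403]  mean=0.8765  Neff=8.5999  idx=[0, 1, 3, 5, 5, 6, 7, 7, 8, 9]

post_mean = 0.8765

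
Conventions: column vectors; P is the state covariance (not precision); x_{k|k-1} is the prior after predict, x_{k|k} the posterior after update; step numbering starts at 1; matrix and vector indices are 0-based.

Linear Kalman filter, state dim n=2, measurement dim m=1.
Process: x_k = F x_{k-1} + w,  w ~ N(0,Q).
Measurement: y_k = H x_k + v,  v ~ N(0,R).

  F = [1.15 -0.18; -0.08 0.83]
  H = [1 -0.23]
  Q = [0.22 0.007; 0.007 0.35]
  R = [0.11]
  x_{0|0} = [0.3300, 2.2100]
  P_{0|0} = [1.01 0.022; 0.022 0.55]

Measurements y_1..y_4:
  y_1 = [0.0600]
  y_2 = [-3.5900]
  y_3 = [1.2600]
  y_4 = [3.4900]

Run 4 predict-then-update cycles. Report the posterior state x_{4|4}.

step 1: x^-=[-0.0183, 1.8079]  P^-=[1.5644 -0.1468; -0.1468 0.7324]  S=[1.7807]  K=[0.8975; -0.1770]  nu=[0.4941]  x^+=[0.4252, 1.7204]  P^+=[0.1300 0.1362; 0.1362 0.6766]
step 2: x^-=[0.1793, 1.3939]  P^-=[0.3575 0.0259; 0.0259 0.7989]  S=[0.4979]  K=[0.7061; -0.3171]  nu=[-3.4487]  x^+=[-2.2560, 2.4875]  P^+=[0.1093 0.1373; 0.1373 0.7488]
step 3: x^-=[-3.0421, 2.2451]  P^-=[0.3319 0.0182; 0.0182 0.8483]  S=[0.4784]  K=[0.6850; -0.3699]  nu=[4.8185]  x^+=[0.2586, 0.4628]  P^+=[0.1074 0.1394; 0.1394 0.7829]
step 4: x^-=[0.2141, 0.3634]  P^-=[0.3297 0.0152; 0.0152 0.8715]  S=[0.4788]  K=[0.6813; -0.3869]  nu=[3.3595]  x^+=[2.5029, -0.9363]  P^+=[0.1075 0.1414; 0.1414 0.7998]

x_post = [2.5029, -0.9363]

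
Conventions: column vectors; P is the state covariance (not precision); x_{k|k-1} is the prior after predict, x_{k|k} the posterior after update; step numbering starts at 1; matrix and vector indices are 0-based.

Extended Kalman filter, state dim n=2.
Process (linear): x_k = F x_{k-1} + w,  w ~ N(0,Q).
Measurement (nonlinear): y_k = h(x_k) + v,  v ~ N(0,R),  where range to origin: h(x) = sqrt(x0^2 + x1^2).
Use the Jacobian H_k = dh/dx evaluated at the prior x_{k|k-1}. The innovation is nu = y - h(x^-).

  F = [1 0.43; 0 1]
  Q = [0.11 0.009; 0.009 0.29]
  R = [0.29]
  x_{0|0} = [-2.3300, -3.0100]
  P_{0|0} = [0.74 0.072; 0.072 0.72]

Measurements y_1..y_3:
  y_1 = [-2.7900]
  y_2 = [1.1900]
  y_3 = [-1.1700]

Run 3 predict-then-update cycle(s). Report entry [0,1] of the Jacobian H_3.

H_jac[0,1] = 0.4387

step 1: x^-=[-3.6243, -3.0100]  P^-=[1.0450 0.3906; 0.3906 1.0100]  H_jac=[-0.7693 -0.6389]  S=[1.7047]  K=[-0.6180; -0.5548]  nu=[-7.5012]  x^+=[1.0114, 1.1517]  P^+=[0.3940 -0.1939; -0.1939 0.4853]
step 2: x^-=[1.5067, 1.1517]  P^-=[0.4270 0.0238; 0.0238 0.7753]  H_jac=[0.7945 0.6073]  S=[0.8684]  K=[0.4073; 0.5639]  nu=[-0.7064]  x^+=[1.2190, 0.7533]  P^+=[0.2829 -0.1757; -0.1757 0.4991]
step 3: x^-=[1.5429, 0.7533]  P^-=[0.3342 0.0480; 0.0480 0.7891]  H_jac=[0.8986 0.4387]  S=[0.7495]  K=[0.4287; 0.5194]  nu=[-2.8870]  x^+=[0.3053, -0.7462]  P^+=[0.1964 -0.1189; -0.1189 0.5869]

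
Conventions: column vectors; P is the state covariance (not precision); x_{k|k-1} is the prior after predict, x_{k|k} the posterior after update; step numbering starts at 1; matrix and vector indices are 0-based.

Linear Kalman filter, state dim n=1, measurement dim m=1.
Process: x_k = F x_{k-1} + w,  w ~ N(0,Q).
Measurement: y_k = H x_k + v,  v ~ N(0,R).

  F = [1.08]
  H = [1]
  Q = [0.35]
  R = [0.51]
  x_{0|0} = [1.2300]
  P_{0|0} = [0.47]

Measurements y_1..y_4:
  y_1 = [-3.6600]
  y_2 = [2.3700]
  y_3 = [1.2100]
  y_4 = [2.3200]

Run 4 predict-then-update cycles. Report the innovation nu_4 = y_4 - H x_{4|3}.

innov = [1.2832]

step 1: x^-=[1.3284]  P^-=[0.8982]  S=[1.4082]  K=[0.6378]  nu=[-4.9884]  x^+=[-1.8534]  P^+=[0.3253]
step 2: x^-=[-2.0017]  P^-=[0.7294]  S=[1.2394]  K=[0.5885]  nu=[4.3717]  x^+=[0.5711]  P^+=[0.3001]
step 3: x^-=[0.6168]  P^-=[0.7001]  S=[1.2101]  K=[0.5785]  nu=[0.5932]  x^+=[0.9600]  P^+=[0.2951]
step 4: x^-=[1.0368]  P^-=[0.6942]  S=[1.2042]  K=[0.5765]  nu=[1.2832]  x^+=[1.7765]  P^+=[0.2940]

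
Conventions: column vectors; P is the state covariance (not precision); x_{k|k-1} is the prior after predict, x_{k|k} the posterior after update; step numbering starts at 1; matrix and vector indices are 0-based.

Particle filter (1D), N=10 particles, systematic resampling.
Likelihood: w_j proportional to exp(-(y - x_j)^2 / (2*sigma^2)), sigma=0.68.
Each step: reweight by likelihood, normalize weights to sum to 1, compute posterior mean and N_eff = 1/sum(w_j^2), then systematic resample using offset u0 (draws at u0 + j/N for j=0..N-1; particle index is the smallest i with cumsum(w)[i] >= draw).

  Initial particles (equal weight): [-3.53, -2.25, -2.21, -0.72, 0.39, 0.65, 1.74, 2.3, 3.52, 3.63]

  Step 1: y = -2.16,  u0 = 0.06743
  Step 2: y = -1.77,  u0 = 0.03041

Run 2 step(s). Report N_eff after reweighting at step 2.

N_eff = 9.6211

step 1: w=[0.0590, 0.4451, 0.4478, 0.0477, 0.0004, 0.0001, 0.0000, 0.0000, 0.0000, 0.0000]  mean=-2.2333  Neff=2.4732  idx=[1, 1, 1, 1, 1, 2, 2, 2, 2, 3]
step 2: w=[0.1047, 0.1047, 0.1047, 0.1047, 0.1047, 0.1089, 0.1089, 0.1089, 0.1089, 0.0408]  mean=-2.1702  Neff=9.6211  idx=[0, 1, 2, 3, 4, 5, 5, 6, 7, 8]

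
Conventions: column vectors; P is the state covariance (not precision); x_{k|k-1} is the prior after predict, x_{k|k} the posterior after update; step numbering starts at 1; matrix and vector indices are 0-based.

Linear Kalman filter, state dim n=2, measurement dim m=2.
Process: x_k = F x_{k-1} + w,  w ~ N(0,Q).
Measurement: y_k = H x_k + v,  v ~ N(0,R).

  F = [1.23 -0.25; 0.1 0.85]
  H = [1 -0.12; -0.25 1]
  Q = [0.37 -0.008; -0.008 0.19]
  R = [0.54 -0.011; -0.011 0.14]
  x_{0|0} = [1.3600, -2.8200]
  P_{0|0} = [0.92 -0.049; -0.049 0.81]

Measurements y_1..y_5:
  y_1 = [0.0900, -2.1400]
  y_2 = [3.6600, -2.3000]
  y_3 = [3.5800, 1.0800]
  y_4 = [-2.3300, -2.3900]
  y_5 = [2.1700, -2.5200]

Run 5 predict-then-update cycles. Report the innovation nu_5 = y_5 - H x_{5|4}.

step 1: x^-=[2.3778, -2.2610]  P^-=[1.8426 -0.1170; -0.1170 0.7761]  S=[2.4219 -0.6853; -0.6853 1.0897]  K=[0.7501 -0.0584; 0.1488 0.8326]  nu=[-2.5591, 0.7154]  x^+=[0.4164, -2.0462]  P^+=[0.4162 0.0876; 0.0876 0.1368]
step 2: x^-=[1.0238, -1.6976]  P^-=[0.9544 0.1035; 0.1035 0.3079]  S=[1.4739 -0.1799; -0.1799 0.4558]  K=[0.6334 -0.0463; 0.1268 0.6688]  nu=[2.4325, -0.3464]  x^+=[2.5806, -1.6209]  P^+=[0.3515 0.0744; 0.0744 0.1108]
step 3: x^-=[3.5793, -1.1197]  P^-=[0.8629 0.0876; 0.0876 0.2863]  S=[1.3860 -0.1708; -0.1708 0.4364]  K=[0.6082 -0.0555; 0.1188 0.6523]  nu=[-0.1337, 3.0945]  x^+=[3.3263, 0.8830]  P^+=[0.3374 0.0699; 0.0699 0.1075]
step 4: x^-=[3.8706, 1.0832]  P^-=[0.8442 0.0820; 0.0820 0.2829]  S=[1.3686 -0.1716; -0.1716 0.4347]  K=[0.6022 -0.0592; 0.1165 0.6497]  nu=[-6.0706, -2.5055]  x^+=[0.3632, -1.2521]  P^+=[0.3341 0.0686; 0.0686 0.1068]
step 5: x^-=[0.7597, -1.0280]  P^-=[0.8399 0.0804; 0.0804 0.2822]  S=[1.3647 -0.1720; -0.1720 0.4345]  K=[0.6008 -0.0604; 0.1159 0.6491]  nu=[1.2869, -1.3021]  x^+=[1.6115, -1.7240]  P^+=[0.3333 0.0683; 0.0683 0.1067]

innov = [1.2869, -1.3021]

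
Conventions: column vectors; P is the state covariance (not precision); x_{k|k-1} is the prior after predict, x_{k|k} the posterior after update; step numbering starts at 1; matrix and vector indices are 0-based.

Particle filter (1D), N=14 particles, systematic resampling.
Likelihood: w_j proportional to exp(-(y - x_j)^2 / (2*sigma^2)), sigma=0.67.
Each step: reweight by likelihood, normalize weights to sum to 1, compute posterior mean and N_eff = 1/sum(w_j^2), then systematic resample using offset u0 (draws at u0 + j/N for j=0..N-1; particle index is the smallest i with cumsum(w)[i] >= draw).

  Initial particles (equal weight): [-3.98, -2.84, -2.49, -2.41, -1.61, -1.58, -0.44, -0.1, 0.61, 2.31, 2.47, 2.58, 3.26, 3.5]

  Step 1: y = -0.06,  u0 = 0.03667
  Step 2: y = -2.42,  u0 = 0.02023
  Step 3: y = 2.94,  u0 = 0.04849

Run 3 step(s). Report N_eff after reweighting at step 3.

N_eff = 2.0011

step 1: w=[0.0000, 0.0001, 0.0005, 0.0008, 0.0264, 0.0292, 0.3264, 0.3827, 0.2326, 0.0007, 0.0003, 0.0002, 0.0000, 0.0000]  mean=-0.1294  Neff=3.2395  idx=[5, 6, 6, 6, 6, 7, 7, 7, 7, 7, 7, 8, 8, 8]
step 2: w=[0.8738, 0.0243, 0.0243, 0.0243, 0.0243, 0.0048, 0.0048, 0.0048, 0.0048, 0.0048, 0.0048, 0.0001, 0.0001, 0.0001]  mean=-1.4261  Neff=1.3055  idx=[0, 0, 0, 0, 0, 0, 0, 0, 0, 0, 0, 0, 1, 4]
step 3: w=[0.0000, 0.0000, 0.0000, 0.0000, 0.0000, 0.0000, 0.0000, 0.0000, 0.0000, 0.0000, 0.0000, 0.0000, 0.4999, 0.4999]  mean=-0.4403  Neff=2.0011  idx=[12, 12, 12, 12, 12, 12, 12, 13, 13, 13, 13, 13, 13, 13]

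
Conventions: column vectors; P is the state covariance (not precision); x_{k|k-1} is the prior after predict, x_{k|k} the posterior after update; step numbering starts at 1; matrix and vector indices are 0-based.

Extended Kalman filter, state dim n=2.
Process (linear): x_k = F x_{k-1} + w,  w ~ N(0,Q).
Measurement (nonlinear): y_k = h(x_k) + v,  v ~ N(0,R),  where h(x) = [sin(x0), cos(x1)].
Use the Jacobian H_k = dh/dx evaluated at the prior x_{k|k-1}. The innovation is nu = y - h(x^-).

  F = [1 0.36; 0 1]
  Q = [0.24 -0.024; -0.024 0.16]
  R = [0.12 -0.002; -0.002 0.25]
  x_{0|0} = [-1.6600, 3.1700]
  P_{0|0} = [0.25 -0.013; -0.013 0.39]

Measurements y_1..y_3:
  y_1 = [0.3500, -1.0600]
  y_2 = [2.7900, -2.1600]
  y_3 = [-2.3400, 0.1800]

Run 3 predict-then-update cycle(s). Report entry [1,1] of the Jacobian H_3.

H_jac[1,1] = 0.0374

step 1: x^-=[-0.5188, 3.1700]  P^-=[0.5312 0.1034; 0.1034 0.5500]  H_jac=[0.8684 0.0000; 0.0000 0.0284]  S=[0.5206 0.0006; 0.0006 0.2504]  K=[0.8861 0.0098; 0.1724 0.0620]  nu=[0.8458, -0.0604]  x^+=[0.2301, 3.3121]  P^+=[0.1224 0.0237; 0.0237 0.5335]
step 2: x^-=[1.4224, 3.3121]  P^-=[0.4486 0.1918; 0.1918 0.6935]  H_jac=[0.1478 0.0000; 0.0000 0.1697]  S=[0.1298 0.0028; 0.0028 0.2700]  K=[0.5084 0.1152; 0.2090 0.4337]  nu=[1.8010, -1.1745]  x^+=[2.2027, 3.1790]  P^+=[0.4112 0.1638; 0.1638 0.6366]
step 3: x^-=[3.3471, 3.1790]  P^-=[0.8516 0.3690; 0.3690 0.7966]  H_jac=[-0.9790 0.0000; 0.0000 0.0374]  S=[0.9361 -0.0155; -0.0155 0.2511]  K=[-0.8906 -0.0000; -0.3843 0.0950]  nu=[-2.1359, 1.1793]  x^+=[5.2492, 4.1119]  P^+=[0.1092 0.0473; 0.0473 0.6550]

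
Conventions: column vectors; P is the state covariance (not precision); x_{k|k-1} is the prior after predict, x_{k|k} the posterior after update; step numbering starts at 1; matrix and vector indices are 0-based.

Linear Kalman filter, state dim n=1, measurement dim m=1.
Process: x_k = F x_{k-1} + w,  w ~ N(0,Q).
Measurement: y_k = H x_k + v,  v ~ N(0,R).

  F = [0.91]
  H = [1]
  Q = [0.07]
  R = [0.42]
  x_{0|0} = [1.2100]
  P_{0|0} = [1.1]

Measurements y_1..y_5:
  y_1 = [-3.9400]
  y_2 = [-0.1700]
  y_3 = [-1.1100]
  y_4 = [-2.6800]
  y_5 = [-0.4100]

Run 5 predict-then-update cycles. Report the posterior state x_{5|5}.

x_post = [-1.1274]

step 1: x^-=[1.1011]  P^-=[0.9809]  S=[1.4009]  K=[0.7002]  nu=[-5.0411]  x^+=[-2.4287]  P^+=[0.2941]
step 2: x^-=[-2.2101]  P^-=[0.3135]  S=[0.7335]  K=[0.4274]  nu=[2.0401]  x^+=[-1.3381]  P^+=[0.1795]
step 3: x^-=[-1.2177]  P^-=[0.2187]  S=[0.6387]  K=[0.3424]  nu=[0.1077]  x^+=[-1.1808]  P^+=[0.1438]
step 4: x^-=[-1.0745]  P^-=[0.1891]  S=[0.6091]  K=[0.3104]  nu=[-1.6055]  x^+=[-1.5729]  P^+=[0.1304]
step 5: x^-=[-1.4314]  P^-=[0.1780]  S=[0.5980]  K=[0.2976]  nu=[1.0214]  x^+=[-1.1274]  P^+=[0.1250]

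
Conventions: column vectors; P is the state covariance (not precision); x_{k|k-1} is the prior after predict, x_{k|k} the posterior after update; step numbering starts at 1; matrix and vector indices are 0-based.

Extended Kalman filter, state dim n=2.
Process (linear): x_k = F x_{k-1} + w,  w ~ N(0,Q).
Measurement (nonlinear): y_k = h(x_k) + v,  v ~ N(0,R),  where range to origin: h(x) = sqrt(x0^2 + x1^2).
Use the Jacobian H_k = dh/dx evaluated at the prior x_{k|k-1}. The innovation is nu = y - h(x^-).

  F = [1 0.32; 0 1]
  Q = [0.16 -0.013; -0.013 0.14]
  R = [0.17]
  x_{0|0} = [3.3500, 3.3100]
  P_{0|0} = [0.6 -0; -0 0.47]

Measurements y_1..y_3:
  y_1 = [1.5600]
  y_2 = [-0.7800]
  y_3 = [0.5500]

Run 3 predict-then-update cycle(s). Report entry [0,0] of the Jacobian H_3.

H_jac[0,0] = 0.9894

step 1: x^-=[4.4092, 3.3100]  P^-=[0.8081 0.1374; 0.1374 0.6100]  H_jac=[0.7997 0.6004]  S=[1.0387]  K=[0.7017; 0.4584]  nu=[-3.9534]  x^+=[1.6353, 1.4978]  P^+=[0.2968 -0.1967; -0.1967 0.3918]
step 2: x^-=[2.1146, 1.4978]  P^-=[0.3710 -0.0843; -0.0843 0.5318]  H_jac=[0.8160 0.5780]  S=[0.5152]  K=[0.4931; 0.4631]  nu=[-3.3714]  x^+=[0.4522, -0.0633]  P^+=[0.2458 -0.2019; -0.2019 0.4213]
step 3: x^-=[0.4319, -0.0633]  P^-=[0.3197 -0.0801; -0.0801 0.5613]  H_jac=[0.9894 -0.1450]  S=[0.5177]  K=[0.6333; -0.3104]  nu=[0.1134]  x^+=[0.5038, -0.0985]  P^+=[0.1120 0.0216; 0.0216 0.5114]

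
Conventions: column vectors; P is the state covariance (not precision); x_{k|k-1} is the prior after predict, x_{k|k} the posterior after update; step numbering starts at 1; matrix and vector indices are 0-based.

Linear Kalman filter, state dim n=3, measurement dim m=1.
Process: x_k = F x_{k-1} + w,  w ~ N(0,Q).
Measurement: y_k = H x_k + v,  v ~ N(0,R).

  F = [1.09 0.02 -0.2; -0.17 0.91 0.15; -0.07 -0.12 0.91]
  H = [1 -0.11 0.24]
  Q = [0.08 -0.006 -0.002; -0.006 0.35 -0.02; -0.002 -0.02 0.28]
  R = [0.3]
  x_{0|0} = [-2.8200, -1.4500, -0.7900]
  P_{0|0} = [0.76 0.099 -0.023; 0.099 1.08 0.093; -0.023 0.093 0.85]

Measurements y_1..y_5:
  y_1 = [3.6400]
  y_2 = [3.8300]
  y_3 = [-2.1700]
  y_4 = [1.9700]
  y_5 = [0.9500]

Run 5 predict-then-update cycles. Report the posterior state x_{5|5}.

x_post = [0.6166, -1.3264, 0.8478]

step 1: x^-=[-2.9448, -0.9586, -0.3475]  P^-=[1.0310 -0.0760 -0.2496; -0.0760 1.2814 0.0620; -0.2496 0.0620 0.9874]  S=[1.2970]  K=[0.7552; -0.1558; -0.0150]  nu=[6.5628]  x^+=[2.0111, -1.9811, -0.4457]  P^+=[0.2914 0.0766 -0.2349; 0.0766 1.2499 0.0590; -0.2349 0.0590 0.9872]
step 2: x^-=[2.2416, -2.2115, -0.3087]  P^-=[0.5714 -0.0481 -0.4508; -0.0481 1.4200 0.0650; -0.4508 0.0650 1.1352]  S=[0.7448]  K=[0.6291; -0.2534; -0.2491]  nu=[1.4192]  x^+=[3.1344, -2.5711, -0.6622]  P^+=[0.2767 0.0706 -0.3341; 0.0706 1.3722 0.0180; -0.3341 0.0180 1.0890]
step 3: x^-=[3.4975, -2.9719, -0.5135]  P^-=[0.6015 -0.0644 -0.5693; -0.0644 1.5189 0.0488; -0.5693 0.0488 1.2428]  S=[0.7297]  K=[0.6467; -0.3011; -0.3787]  nu=[-5.8712]  x^+=[-0.2992, -1.2040, 1.7101]  P^+=[0.2963 0.0777 -0.3905; 0.0777 1.4528 -0.0344; -0.3905 -0.0344 1.1381]
step 4: x^-=[-0.6922, -0.7882, 1.7217]  P^-=[0.6521 -0.0627 -0.6398; -0.0627 1.5737 0.0135; -0.6398 0.0135 1.3034]  S=[0.7522]  K=[0.6719; -0.3092; -0.4367]  nu=[2.1623]  x^+=[0.7607, -1.4569, 0.7774]  P^+=[0.3125 0.0936 -0.4191; 0.0936 1.5018 -0.0881; -0.4191 -0.0881 1.1599]
step 5: x^-=[0.6446, -1.3385, 0.8290]  P^-=[0.6857 -0.0459 -0.6782; -0.0459 1.5971 -0.0281; -0.6782 -0.0281 1.3379]  S=[0.7682]  K=[0.6874; -0.2972; -0.4609]  nu=[-0.0408]  x^+=[0.6166, -1.3264, 0.8478]  P^+=[0.3228 0.1111 -0.4349; 0.1111 1.5292 -0.1333; -0.4349 -0.1333 1.1748]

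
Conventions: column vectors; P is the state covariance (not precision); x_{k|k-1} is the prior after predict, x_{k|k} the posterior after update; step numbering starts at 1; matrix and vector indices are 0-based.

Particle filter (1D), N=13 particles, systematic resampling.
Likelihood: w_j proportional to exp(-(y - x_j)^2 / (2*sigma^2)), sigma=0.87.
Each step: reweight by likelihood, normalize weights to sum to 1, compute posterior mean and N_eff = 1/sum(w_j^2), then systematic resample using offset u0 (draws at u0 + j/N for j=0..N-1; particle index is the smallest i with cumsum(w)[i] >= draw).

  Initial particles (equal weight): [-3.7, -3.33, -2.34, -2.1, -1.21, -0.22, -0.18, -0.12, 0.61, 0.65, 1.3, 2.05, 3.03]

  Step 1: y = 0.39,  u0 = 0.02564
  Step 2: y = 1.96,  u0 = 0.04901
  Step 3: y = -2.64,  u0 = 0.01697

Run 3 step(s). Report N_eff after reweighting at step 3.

step 1: w=[0.0000, 0.0000, 0.0014, 0.0031, 0.0347, 0.1471, 0.1518, 0.1584, 0.1822, 0.1799, 0.1089, 0.0305, 0.0019]  mean=0.3073  Neff=6.6940  idx=[4, 5, 5, 6, 6, 7, 7, 8, 8, 9, 9, 10, 10]
step 2: w=[0.0004, 0.0142, 0.0142, 0.0160, 0.0160, 0.0189, 0.0189, 0.0986, 0.0986, 0.1058, 0.1058, 0.2464, 0.2464]  mean=0.8814  Neff=6.0654  idx=[4, 7, 8, 8, 9, 10, 11, 11, 11, 11, 12, 12, 12]
step 3: w=[0.7992, 0.0406, 0.0406, 0.0406, 0.0342, 0.0342, 0.0015, 0.0015, 0.0015, 0.0015, 0.0015, 0.0015, 0.0015]  mean=-0.0112  Neff=1.5481  idx=[0, 0, 0, 0, 0, 0, 0, 0, 0, 0, 0, 2, 4]

N_eff = 1.5481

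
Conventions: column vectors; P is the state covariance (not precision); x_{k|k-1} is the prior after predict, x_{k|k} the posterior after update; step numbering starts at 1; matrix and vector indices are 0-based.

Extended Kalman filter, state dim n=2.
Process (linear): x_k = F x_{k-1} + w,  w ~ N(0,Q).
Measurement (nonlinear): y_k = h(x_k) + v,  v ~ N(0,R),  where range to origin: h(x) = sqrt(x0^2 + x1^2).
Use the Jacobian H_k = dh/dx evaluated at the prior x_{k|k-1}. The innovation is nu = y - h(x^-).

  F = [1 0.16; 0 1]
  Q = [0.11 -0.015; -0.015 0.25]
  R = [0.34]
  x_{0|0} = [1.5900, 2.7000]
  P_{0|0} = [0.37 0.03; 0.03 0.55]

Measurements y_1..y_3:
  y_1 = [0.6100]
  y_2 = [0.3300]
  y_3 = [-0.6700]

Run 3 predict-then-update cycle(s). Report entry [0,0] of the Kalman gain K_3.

K[0,0] = 0.3856

step 1: x^-=[2.0220, 2.7000]  P^-=[0.5037 0.1030; 0.1030 0.8000]  H_jac=[0.5994 0.8004]  S=[1.1324]  K=[0.3394; 0.6200]  nu=[-2.7632]  x^+=[1.0841, 0.9868]  P^+=[0.3732 -0.1353; -0.1353 0.3647]
step 2: x^-=[1.2420, 0.9868]  P^-=[0.4492 -0.0920; -0.0920 0.6147]  H_jac=[0.7830 0.6221]  S=[0.7637]  K=[0.3857; 0.4064]  nu=[-1.2562]  x^+=[0.7575, 0.4762]  P^+=[0.3357 -0.2117; -0.2117 0.4885]
step 3: x^-=[0.8337, 0.4762]  P^-=[0.3904 -0.1485; -0.1485 0.7385]  H_jac=[0.8683 0.4960]  S=[0.6882]  K=[0.3856; 0.3449]  nu=[-1.6301]  x^+=[0.2051, -0.0861]  P^+=[0.2881 -0.2400; -0.2400 0.6567]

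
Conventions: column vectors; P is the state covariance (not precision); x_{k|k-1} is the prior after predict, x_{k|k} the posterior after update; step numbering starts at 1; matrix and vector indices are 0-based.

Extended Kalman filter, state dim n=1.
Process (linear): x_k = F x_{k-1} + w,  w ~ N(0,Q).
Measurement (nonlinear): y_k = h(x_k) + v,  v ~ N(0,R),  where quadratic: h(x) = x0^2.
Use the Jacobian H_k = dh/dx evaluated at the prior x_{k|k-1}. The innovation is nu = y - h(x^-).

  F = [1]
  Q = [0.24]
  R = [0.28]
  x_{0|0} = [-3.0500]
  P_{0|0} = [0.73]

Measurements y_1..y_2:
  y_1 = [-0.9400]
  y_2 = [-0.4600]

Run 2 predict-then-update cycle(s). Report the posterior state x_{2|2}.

step 1: x^-=[-3.0500]  P^-=[0.9700]  H_jac=[-6.1000]  S=[36.3737]  K=[-0.1627]  nu=[-10.2425]  x^+=[-1.3838]  P^+=[0.0075]
step 2: x^-=[-1.3838]  P^-=[0.2475]  H_jac=[-2.7677]  S=[2.1756]  K=[-0.3148]  nu=[-2.3750]  x^+=[-0.6361]  P^+=[0.0318]

x_post = [-0.6361]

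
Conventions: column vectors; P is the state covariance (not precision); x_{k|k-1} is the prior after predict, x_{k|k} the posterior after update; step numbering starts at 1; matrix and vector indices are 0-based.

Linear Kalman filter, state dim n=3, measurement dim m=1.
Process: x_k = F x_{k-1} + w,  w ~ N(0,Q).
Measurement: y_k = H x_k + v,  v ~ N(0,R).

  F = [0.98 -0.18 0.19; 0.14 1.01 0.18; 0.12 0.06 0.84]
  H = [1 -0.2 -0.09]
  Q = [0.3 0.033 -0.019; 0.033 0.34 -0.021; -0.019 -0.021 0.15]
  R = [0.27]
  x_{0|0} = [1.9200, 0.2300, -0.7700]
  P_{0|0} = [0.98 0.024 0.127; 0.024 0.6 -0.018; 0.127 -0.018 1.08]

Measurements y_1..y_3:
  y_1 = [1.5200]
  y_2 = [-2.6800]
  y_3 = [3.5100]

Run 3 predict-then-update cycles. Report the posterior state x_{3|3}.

step 1: x^-=[1.6939, 0.3625, -0.4026]  P^-=[1.3397 0.1414 0.3730; 0.1414 1.0129 0.2004; 0.3730 0.2004 0.9525]  S=[1.5414]  K=[0.8290; -0.0514; 0.1604]  nu=[-0.1376]  x^+=[1.5798, 0.3696, -0.4247]  P^+=[0.2804 0.2071 0.1681; 0.2071 1.0088 0.2132; 0.1681 0.2132 0.9128]
step 2: x^-=[1.4010, 0.5180, -0.1450]  P^-=[0.6099 0.1871 0.2689; 0.1871 1.5487 0.4162; 0.2689 0.4162 0.8601]  S=[0.8405]  K=[0.6523; -0.1904; 0.1287]  nu=[-3.9904]  x^+=[-1.2018, 1.2779, -0.6587]  P^+=[0.2523 0.2915 0.1983; 0.2915 1.5182 0.4368; 0.1983 0.4368 0.8462]
step 3: x^-=[-1.5330, 1.0039, -0.6208]  P^-=[0.5631 0.2117 0.2468; 0.2117 2.1724 0.6439; 0.2468 0.6439 0.8444]  S=[0.8209]  K=[0.6073; -0.3420; 0.0512]  nu=[5.1879]  x^+=[1.6177, -0.7703, -0.3550]  P^+=[0.2603 0.3822 0.2213; 0.3822 2.0764 0.6583; 0.2213 0.6583 0.8422]

x_post = [1.6177, -0.7703, -0.3550]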